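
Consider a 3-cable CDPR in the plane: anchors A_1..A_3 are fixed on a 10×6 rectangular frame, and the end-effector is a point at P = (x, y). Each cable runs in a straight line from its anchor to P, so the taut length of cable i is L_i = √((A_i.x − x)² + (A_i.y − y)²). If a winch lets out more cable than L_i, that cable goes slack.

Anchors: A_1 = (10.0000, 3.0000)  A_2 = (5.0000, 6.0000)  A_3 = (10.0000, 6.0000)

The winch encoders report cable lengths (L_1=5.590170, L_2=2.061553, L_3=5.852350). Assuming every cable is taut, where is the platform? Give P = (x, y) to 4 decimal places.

(4.5000, 4.0000)

each cable: (A_i−P)·(A_i−P) = L_i²; let c_i = ‖A_i‖²−L_i²
c_1 = 100.0000+9.0000−31.2500 = 77.7500
row 1: 10.0000x − 6.0000y = 21.0000  (c_2=56.7500)
row 2: 0.0000x − 6.0000y = -24.0000  (c_3=101.7500)
Cramer on rows 1–2 → x = 4.5000, y = 4.0000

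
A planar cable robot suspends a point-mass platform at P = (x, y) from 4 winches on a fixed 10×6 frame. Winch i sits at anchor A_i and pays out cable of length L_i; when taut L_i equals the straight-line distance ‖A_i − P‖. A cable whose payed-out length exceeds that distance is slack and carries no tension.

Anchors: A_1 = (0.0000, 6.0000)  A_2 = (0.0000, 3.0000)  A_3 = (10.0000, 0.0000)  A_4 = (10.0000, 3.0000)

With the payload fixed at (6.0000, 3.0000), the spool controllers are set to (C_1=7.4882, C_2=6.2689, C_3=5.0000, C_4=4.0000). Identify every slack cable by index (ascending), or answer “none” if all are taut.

i=1: geometric 6.7082 vs commanded 7.4882 ⇒ slack
i=2: geometric 6.0000 vs commanded 6.2689 ⇒ slack
i=3: geometric 5.0000 vs commanded 5.0000 ⇒ taut
i=4: geometric 4.0000 vs commanded 4.0000 ⇒ taut

1, 2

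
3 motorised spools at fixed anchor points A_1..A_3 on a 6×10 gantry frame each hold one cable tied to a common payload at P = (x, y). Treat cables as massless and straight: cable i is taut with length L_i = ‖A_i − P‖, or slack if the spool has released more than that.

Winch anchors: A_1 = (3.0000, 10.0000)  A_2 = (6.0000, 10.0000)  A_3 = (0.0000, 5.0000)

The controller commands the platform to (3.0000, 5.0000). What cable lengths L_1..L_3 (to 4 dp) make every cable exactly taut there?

L_1 = √((3.0000−3.0000)² + (10.0000−5.0000)²) = 5.0000
L_2 = √((6.0000−3.0000)² + (10.0000−5.0000)²) = 5.8310
L_3 = √((0.0000−3.0000)² + (5.0000−5.0000)²) = 3.0000

(5.0000, 5.8310, 3.0000)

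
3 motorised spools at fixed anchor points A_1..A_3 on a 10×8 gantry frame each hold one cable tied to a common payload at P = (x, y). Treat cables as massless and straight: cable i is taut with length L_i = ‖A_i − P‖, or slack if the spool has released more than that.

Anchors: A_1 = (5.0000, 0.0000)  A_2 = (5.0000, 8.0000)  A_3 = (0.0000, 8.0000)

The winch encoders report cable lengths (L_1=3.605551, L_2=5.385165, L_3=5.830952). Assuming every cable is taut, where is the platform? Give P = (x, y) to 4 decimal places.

(3.0000, 3.0000)

circle eqns → linear via eq_j − eq_1; set q_j = A_j·A_j − L_j²
q_1 = 25.0000+0.0000−13.0000 = 12.0000
0.0000·x − 16.0000·y = q_1−q_2 = -48.0000
10.0000·x − 16.0000·y = q_1−q_3 = -18.0000
solve first two rows → x=3.0000, y=3.0000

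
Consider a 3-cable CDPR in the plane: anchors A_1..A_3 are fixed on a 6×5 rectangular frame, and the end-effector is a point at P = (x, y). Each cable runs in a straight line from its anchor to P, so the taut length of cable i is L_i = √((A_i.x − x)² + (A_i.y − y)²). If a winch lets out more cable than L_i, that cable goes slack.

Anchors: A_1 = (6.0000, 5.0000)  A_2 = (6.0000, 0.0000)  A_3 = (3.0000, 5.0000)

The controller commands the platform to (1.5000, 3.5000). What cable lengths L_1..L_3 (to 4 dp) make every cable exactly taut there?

L_1 = √((6.0000−1.5000)² + (5.0000−3.5000)²) = 4.7434
L_2 = √((6.0000−1.5000)² + (0.0000−3.5000)²) = 5.7009
L_3 = √((3.0000−1.5000)² + (5.0000−3.5000)²) = 2.1213

(4.7434, 5.7009, 2.1213)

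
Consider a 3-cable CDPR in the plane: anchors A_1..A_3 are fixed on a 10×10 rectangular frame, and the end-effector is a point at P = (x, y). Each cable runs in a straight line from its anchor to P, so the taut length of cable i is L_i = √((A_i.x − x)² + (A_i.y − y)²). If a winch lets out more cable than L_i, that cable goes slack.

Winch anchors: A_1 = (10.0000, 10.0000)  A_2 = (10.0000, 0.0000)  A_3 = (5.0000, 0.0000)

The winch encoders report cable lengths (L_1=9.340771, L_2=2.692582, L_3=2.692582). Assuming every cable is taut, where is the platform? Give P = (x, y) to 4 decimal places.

circle eqns → linear via eq_j − eq_1; set c_j = A_j·A_j − L_j²
c_1 = 100.0000+100.0000−87.2500 = 112.7500
0.0000·x + 20.0000·y = c_1−c_2 = 20.0000
10.0000·x + 20.0000·y = c_1−c_3 = 95.0000
solve first two rows → x=7.5000, y=1.0000

(7.5000, 1.0000)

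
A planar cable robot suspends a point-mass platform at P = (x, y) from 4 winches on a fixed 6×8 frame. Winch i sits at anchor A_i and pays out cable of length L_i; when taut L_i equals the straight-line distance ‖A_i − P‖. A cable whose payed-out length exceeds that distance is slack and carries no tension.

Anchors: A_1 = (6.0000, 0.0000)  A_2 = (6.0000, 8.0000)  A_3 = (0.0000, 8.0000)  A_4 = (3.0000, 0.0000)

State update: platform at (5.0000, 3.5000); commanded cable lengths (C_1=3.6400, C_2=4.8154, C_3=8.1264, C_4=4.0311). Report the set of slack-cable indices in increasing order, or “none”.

i=1: geometric 3.6401 vs commanded 3.6400 ⇒ taut
i=2: geometric 4.6098 vs commanded 4.8154 ⇒ slack
i=3: geometric 6.7268 vs commanded 8.1264 ⇒ slack
i=4: geometric 4.0311 vs commanded 4.0311 ⇒ taut

2, 3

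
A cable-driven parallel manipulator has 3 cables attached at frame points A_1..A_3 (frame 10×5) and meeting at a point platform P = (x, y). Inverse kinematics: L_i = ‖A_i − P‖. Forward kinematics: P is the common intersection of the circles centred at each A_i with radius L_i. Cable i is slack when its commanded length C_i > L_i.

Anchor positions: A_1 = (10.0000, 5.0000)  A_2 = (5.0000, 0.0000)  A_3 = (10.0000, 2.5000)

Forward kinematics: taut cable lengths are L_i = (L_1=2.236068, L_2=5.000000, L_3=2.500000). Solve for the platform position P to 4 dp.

circle eqns → linear via eq_j − eq_1; set c_j = A_j·A_j − L_j²
c_1 = 100.0000+25.0000−5.0000 = 120.0000
10.0000·x + 10.0000·y = c_1−c_2 = 120.0000
0.0000·x + 5.0000·y = c_1−c_3 = 20.0000
solve first two rows → x=8.0000, y=4.0000

(8.0000, 4.0000)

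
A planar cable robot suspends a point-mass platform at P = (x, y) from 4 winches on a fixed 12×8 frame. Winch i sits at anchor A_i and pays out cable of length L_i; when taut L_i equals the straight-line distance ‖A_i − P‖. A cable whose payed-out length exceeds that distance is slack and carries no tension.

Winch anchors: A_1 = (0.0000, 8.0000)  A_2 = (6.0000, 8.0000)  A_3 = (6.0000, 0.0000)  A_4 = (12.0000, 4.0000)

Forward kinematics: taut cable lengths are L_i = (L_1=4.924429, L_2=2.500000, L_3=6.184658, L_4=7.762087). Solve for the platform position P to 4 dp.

each cable: (A_i−P)·(A_i−P) = L_i²; let c_i = ‖A_i‖²−L_i²
c_1 = 0.0000+64.0000−24.2500 = 39.7500
row 1: -12.0000x + 0.0000y = -54.0000  (c_2=93.7500)
row 2: -12.0000x + 16.0000y = 42.0000  (c_3=-2.2500)
row 3: -24.0000x + 8.0000y = -60.0000  (c_4=99.7500)
Cramer on rows 1–2 → x = 4.5000, y = 6.0000
check cable 4: ‖A_4−P‖² = 60.2500 ≈ L_4² = 60.2500 ✓

(4.5000, 6.0000)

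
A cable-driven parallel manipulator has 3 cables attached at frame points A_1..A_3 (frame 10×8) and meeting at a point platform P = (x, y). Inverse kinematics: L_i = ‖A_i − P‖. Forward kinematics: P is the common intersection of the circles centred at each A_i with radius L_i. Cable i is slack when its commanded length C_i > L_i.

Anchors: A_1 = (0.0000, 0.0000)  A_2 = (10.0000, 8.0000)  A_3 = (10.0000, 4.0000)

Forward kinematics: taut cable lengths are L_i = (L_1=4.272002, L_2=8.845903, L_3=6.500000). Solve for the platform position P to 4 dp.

circle eqns → linear via eq_j − eq_1; set c_j = A_j·A_j − L_j²
c_1 = 0.0000+0.0000−18.2500 = -18.2500
-20.0000·x − 16.0000·y = c_1−c_2 = -104.0000
-20.0000·x − 8.0000·y = c_1−c_3 = -92.0000
solve first two rows → x=4.0000, y=1.5000

(4.0000, 1.5000)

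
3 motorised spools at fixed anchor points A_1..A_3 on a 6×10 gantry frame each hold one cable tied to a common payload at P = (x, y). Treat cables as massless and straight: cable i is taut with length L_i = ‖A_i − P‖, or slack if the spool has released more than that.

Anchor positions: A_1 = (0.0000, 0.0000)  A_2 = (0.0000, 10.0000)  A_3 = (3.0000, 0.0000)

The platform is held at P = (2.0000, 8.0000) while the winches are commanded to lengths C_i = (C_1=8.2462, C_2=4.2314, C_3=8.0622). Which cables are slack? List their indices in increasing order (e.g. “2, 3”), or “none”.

cable 1: L_1 = ‖A_1−P‖ = 8.2462;  C_1 = 8.2462 → taut
cable 2: L_2 = ‖A_2−P‖ = 2.8284;  C_2 = 4.2314 → slack
cable 3: L_3 = ‖A_3−P‖ = 8.0623;  C_3 = 8.0622 → taut

2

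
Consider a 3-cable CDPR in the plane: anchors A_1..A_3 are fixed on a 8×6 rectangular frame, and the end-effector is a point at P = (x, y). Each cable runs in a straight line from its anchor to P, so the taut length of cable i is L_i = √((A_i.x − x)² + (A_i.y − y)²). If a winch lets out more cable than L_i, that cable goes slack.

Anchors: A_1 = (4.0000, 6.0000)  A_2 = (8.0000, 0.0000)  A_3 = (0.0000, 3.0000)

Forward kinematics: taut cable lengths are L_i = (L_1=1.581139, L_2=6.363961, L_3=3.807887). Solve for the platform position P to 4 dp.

(3.5000, 4.5000)

each cable: (A_i−P)·(A_i−P) = L_i²; let k_i = ‖A_i‖²−L_i²
k_1 = 16.0000+36.0000−2.5000 = 49.5000
row 1: -8.0000x + 12.0000y = 26.0000  (k_2=23.5000)
row 2: 8.0000x + 6.0000y = 55.0000  (k_3=-5.5000)
Cramer on rows 1–2 → x = 3.5000, y = 4.5000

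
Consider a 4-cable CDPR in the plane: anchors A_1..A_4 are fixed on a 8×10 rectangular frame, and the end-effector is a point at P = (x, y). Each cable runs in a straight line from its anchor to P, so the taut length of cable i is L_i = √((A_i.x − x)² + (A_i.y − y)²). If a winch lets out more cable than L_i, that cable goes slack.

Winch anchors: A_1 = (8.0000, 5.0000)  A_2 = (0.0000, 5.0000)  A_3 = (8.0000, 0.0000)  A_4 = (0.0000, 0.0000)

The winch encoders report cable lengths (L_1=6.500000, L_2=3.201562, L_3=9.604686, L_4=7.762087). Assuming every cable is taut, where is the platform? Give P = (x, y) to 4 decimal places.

(2.0000, 7.5000)

circle eqns → linear via eq_j − eq_1; set q_j = A_j·A_j − L_j²
q_1 = 64.0000+25.0000−42.2500 = 46.7500
16.0000·x + 0.0000·y = q_1−q_2 = 32.0000
0.0000·x + 10.0000·y = q_1−q_3 = 75.0000
16.0000·x + 10.0000·y = q_1−q_4 = 107.0000
solve first two rows → x=2.0000, y=7.5000
check cable 4: ‖A_4−P‖² = 60.2500 ≈ L_4² = 60.2500 ✓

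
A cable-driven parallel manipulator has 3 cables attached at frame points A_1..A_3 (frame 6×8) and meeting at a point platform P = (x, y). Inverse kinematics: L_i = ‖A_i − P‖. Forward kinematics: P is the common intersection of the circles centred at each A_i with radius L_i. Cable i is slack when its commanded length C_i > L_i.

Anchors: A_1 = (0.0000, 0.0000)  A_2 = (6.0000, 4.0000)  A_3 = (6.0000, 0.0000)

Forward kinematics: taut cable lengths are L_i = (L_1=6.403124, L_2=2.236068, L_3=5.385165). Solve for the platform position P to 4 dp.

expand ‖A_i−P‖²=L_i² and subtract eq 1 (k_i ≔ ‖A_i‖²−L_i²)
k_1 = 0.0000+0.0000−41.0000 = -41.0000
eq1−eq2 → [-12.0000  -8.0000]·P = -88.0000
eq1−eq3 → [-12.0000  0.0000]·P = -48.0000
2×2 solve → P = (4.0000, 5.0000)

(4.0000, 5.0000)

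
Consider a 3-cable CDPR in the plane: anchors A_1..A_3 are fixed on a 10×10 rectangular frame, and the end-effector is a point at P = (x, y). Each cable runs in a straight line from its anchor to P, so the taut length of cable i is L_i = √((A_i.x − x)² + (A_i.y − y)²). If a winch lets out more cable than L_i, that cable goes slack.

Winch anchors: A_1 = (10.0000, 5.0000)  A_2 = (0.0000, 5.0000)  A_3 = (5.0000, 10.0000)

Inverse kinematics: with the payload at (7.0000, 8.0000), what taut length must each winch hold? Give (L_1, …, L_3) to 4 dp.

(4.2426, 7.6158, 2.8284)

L_1: Δ = A_1−P = (3.0000, -3.0000) → ‖Δ‖ = √18.0000 = 4.2426
L_2: Δ = A_2−P = (-7.0000, -3.0000) → ‖Δ‖ = √58.0000 = 7.6158
L_3: Δ = A_3−P = (-2.0000, 2.0000) → ‖Δ‖ = √8.0000 = 2.8284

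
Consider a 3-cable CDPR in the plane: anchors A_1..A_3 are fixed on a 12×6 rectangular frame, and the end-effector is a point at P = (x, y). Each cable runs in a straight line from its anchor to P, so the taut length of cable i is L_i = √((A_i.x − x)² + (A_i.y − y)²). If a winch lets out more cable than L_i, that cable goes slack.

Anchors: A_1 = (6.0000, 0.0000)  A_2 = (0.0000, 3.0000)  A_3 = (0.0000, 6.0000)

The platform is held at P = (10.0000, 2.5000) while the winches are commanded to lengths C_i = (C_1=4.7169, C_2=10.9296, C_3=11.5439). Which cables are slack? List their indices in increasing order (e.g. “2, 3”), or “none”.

i=1: geometric 4.7170 vs commanded 4.7169 ⇒ taut
i=2: geometric 10.0125 vs commanded 10.9296 ⇒ slack
i=3: geometric 10.5948 vs commanded 11.5439 ⇒ slack

2, 3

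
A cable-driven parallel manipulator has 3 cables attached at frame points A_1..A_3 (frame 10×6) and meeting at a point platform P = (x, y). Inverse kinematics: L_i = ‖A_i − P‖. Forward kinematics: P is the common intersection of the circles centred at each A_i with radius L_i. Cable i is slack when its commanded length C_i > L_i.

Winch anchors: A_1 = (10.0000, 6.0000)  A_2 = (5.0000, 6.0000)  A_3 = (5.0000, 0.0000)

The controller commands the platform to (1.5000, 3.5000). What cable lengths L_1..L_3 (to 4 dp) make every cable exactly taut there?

(8.8600, 4.3012, 4.9497)

L_1: Δ = A_1−P = (8.5000, 2.5000) → ‖Δ‖ = √78.5000 = 8.8600
L_2: Δ = A_2−P = (3.5000, 2.5000) → ‖Δ‖ = √18.5000 = 4.3012
L_3: Δ = A_3−P = (3.5000, -3.5000) → ‖Δ‖ = √24.5000 = 4.9497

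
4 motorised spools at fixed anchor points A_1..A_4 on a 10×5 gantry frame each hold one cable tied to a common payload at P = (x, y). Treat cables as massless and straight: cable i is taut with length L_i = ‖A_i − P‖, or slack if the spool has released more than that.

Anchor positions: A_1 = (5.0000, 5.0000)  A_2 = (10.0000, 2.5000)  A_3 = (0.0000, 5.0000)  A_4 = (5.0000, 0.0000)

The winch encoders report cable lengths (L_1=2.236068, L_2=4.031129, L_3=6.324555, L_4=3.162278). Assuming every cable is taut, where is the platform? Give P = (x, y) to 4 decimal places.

(6.0000, 3.0000)

each cable: (A_i−P)·(A_i−P) = L_i²; let k_i = ‖A_i‖²−L_i²
k_1 = 25.0000+25.0000−5.0000 = 45.0000
row 1: -10.0000x + 5.0000y = -45.0000  (k_2=90.0000)
row 2: 10.0000x + 0.0000y = 60.0000  (k_3=-15.0000)
row 3: 0.0000x + 10.0000y = 30.0000  (k_4=15.0000)
Cramer on rows 1–2 → x = 6.0000, y = 3.0000
check cable 4: ‖A_4−P‖² = 10.0000 ≈ L_4² = 10.0000 ✓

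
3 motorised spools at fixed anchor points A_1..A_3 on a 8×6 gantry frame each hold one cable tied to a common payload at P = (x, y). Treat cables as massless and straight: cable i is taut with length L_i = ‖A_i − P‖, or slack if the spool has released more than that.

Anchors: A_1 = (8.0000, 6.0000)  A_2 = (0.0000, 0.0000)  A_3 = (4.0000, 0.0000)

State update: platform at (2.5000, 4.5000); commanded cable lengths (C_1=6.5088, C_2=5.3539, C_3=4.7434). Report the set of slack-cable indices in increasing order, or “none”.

1, 2

i=1: geometric 5.7009 vs commanded 6.5088 ⇒ slack
i=2: geometric 5.1478 vs commanded 5.3539 ⇒ slack
i=3: geometric 4.7434 vs commanded 4.7434 ⇒ taut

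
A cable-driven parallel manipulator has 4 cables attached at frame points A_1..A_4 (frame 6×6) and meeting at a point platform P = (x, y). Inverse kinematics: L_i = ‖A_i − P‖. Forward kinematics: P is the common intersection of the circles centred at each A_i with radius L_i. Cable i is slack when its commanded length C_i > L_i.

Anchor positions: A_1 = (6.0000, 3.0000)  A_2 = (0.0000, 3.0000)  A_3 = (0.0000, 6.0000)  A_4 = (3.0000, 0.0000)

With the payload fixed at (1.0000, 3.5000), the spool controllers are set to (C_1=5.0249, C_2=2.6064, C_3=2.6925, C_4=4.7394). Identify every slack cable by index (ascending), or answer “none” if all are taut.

cable 1: √((5.0000)²+(-0.5000)²)=5.0249, C_1=5.0249: taut
cable 2: √((-1.0000)²+(-0.5000)²)=1.1180, C_2=2.6064: slack
cable 3: √((-1.0000)²+(2.5000)²)=2.6926, C_3=2.6925: taut
cable 4: √((2.0000)²+(-3.5000)²)=4.0311, C_4=4.7394: slack

2, 4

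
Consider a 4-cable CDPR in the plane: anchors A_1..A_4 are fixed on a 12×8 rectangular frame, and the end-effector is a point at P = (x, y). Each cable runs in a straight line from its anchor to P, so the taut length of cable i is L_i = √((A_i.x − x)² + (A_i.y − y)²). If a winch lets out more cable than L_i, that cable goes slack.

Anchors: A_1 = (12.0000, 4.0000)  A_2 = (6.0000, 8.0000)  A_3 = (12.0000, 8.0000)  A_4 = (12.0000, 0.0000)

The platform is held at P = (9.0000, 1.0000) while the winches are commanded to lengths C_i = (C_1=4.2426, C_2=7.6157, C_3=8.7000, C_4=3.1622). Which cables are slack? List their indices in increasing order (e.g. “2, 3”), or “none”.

3

cable 1: √((3.0000)²+(3.0000)²)=4.2426, C_1=4.2426: taut
cable 2: √((-3.0000)²+(7.0000)²)=7.6158, C_2=7.6157: taut
cable 3: √((3.0000)²+(7.0000)²)=7.6158, C_3=8.7000: slack
cable 4: √((3.0000)²+(-1.0000)²)=3.1623, C_4=3.1622: taut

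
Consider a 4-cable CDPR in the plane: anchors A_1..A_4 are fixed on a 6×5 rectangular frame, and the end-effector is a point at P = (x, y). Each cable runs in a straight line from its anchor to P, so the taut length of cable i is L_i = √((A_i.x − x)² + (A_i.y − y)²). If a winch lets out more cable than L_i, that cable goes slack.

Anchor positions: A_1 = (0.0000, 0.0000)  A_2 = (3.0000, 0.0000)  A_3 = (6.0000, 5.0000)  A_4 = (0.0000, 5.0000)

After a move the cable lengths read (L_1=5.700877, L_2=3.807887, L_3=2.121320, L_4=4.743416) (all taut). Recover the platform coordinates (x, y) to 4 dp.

expand ‖A_i−P‖²=L_i² and subtract eq 1 (c_i ≔ ‖A_i‖²−L_i²)
c_1 = 0.0000+0.0000−32.5000 = -32.5000
eq1−eq2 → [-6.0000  0.0000]·P = -27.0000
eq1−eq3 → [-12.0000  -10.0000]·P = -89.0000
eq1−eq4 → [0.0000  -10.0000]·P = -35.0000
2×2 solve → P = (4.5000, 3.5000)
check cable 4: ‖A_4−P‖² = 22.5000 ≈ L_4² = 22.5000 ✓

(4.5000, 3.5000)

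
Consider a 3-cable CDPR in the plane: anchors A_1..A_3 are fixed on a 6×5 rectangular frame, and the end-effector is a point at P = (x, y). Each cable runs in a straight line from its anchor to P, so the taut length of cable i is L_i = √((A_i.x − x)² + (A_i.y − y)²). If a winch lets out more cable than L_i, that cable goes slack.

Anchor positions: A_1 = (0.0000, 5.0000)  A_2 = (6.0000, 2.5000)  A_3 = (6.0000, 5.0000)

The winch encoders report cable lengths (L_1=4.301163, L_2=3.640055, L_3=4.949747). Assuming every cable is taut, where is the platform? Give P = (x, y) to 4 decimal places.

(2.5000, 1.5000)

each cable: (A_i−P)·(A_i−P) = L_i²; let k_i = ‖A_i‖²−L_i²
k_1 = 0.0000+25.0000−18.5000 = 6.5000
row 1: -12.0000x + 5.0000y = -22.5000  (k_2=29.0000)
row 2: -12.0000x + 0.0000y = -30.0000  (k_3=36.5000)
Cramer on rows 1–2 → x = 2.5000, y = 1.5000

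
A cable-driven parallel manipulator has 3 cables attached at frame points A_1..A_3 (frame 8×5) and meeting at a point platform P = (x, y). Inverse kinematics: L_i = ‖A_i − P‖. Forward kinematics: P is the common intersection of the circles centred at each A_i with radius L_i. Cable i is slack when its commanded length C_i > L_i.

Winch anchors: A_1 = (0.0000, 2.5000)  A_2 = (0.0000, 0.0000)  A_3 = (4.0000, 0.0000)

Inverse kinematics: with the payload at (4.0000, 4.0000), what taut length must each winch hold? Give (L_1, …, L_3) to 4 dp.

(4.2720, 5.6569, 4.0000)

L_1: Δ = A_1−P = (-4.0000, -1.5000) → ‖Δ‖ = √18.2500 = 4.2720
L_2: Δ = A_2−P = (-4.0000, -4.0000) → ‖Δ‖ = √32.0000 = 5.6569
L_3: Δ = A_3−P = (0.0000, -4.0000) → ‖Δ‖ = √16.0000 = 4.0000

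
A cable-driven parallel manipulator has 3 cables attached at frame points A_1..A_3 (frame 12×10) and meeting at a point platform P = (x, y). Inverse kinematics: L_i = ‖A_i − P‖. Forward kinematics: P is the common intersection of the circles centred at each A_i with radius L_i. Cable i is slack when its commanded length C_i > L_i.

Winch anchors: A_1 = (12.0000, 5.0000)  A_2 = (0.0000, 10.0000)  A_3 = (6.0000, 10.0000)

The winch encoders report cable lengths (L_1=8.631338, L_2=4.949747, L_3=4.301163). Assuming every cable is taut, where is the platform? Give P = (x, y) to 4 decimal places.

(3.5000, 6.5000)

circle eqns → linear via eq_j − eq_1; set q_j = A_j·A_j − L_j²
q_1 = 144.0000+25.0000−74.5000 = 94.5000
24.0000·x − 10.0000·y = q_1−q_2 = 19.0000
12.0000·x − 10.0000·y = q_1−q_3 = -23.0000
solve first two rows → x=3.5000, y=6.5000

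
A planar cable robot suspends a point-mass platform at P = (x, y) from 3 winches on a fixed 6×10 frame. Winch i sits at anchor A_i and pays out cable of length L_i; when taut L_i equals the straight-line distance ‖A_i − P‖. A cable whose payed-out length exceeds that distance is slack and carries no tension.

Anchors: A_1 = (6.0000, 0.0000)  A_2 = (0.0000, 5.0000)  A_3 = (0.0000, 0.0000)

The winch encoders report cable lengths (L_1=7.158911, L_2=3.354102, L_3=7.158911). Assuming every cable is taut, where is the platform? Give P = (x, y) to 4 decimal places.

(3.0000, 6.5000)

expand ‖A_i−P‖²=L_i² and subtract eq 1 (k_i ≔ ‖A_i‖²−L_i²)
k_1 = 36.0000+0.0000−51.2500 = -15.2500
eq1−eq2 → [12.0000  -10.0000]·P = -29.0000
eq1−eq3 → [12.0000  0.0000]·P = 36.0000
2×2 solve → P = (3.0000, 6.5000)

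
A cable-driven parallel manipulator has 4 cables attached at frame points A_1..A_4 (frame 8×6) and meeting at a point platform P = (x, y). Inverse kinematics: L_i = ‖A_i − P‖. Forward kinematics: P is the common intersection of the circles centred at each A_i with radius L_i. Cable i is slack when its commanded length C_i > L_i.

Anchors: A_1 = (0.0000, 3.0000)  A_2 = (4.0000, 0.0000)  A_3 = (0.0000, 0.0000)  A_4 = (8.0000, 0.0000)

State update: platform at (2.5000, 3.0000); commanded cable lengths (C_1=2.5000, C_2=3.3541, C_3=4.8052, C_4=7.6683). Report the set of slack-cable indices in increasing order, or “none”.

3, 4

cable 1: √((-2.5000)²+(0.0000)²)=2.5000, C_1=2.5000: taut
cable 2: √((1.5000)²+(-3.0000)²)=3.3541, C_2=3.3541: taut
cable 3: √((-2.5000)²+(-3.0000)²)=3.9051, C_3=4.8052: slack
cable 4: √((5.5000)²+(-3.0000)²)=6.2650, C_4=7.6683: slack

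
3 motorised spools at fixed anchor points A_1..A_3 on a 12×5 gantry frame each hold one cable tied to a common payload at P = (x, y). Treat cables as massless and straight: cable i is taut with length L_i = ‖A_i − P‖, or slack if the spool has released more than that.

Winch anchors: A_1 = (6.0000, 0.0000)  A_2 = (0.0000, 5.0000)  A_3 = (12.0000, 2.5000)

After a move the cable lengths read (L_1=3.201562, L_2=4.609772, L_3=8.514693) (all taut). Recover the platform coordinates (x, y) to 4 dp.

(3.5000, 2.0000)

expand ‖A_i−P‖²=L_i² and subtract eq 1 (q_i ≔ ‖A_i‖²−L_i²)
q_1 = 36.0000+0.0000−10.2500 = 25.7500
eq1−eq2 → [12.0000  -10.0000]·P = 22.0000
eq1−eq3 → [-12.0000  -5.0000]·P = -52.0000
2×2 solve → P = (3.5000, 2.0000)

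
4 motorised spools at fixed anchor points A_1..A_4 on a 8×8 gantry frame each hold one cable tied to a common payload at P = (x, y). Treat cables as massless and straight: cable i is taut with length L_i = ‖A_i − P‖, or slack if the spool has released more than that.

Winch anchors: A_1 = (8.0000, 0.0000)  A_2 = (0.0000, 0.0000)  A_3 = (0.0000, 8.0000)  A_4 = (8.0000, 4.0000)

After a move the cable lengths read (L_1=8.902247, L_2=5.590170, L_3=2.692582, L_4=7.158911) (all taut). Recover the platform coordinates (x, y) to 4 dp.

(1.0000, 5.5000)

each cable: (A_i−P)·(A_i−P) = L_i²; let q_i = ‖A_i‖²−L_i²
q_1 = 64.0000+0.0000−79.2500 = -15.2500
row 1: 16.0000x + 0.0000y = 16.0000  (q_2=-31.2500)
row 2: 16.0000x − 16.0000y = -72.0000  (q_3=56.7500)
row 3: 0.0000x − 8.0000y = -44.0000  (q_4=28.7500)
Cramer on rows 1–2 → x = 1.0000, y = 5.5000
check cable 4: ‖A_4−P‖² = 51.2500 ≈ L_4² = 51.2500 ✓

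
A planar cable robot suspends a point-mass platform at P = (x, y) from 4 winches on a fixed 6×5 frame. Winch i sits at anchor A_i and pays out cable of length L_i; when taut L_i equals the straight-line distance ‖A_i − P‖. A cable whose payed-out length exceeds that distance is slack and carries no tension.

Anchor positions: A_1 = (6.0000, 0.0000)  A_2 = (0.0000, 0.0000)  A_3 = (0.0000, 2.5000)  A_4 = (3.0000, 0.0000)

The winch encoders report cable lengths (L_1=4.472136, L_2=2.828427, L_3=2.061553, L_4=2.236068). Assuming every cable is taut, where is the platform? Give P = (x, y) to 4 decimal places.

(2.0000, 2.0000)

each cable: (A_i−P)·(A_i−P) = L_i²; let q_i = ‖A_i‖²−L_i²
q_1 = 36.0000+0.0000−20.0000 = 16.0000
row 1: 12.0000x + 0.0000y = 24.0000  (q_2=-8.0000)
row 2: 12.0000x − 5.0000y = 14.0000  (q_3=2.0000)
row 3: 6.0000x + 0.0000y = 12.0000  (q_4=4.0000)
Cramer on rows 1–2 → x = 2.0000, y = 2.0000
check cable 4: ‖A_4−P‖² = 5.0000 ≈ L_4² = 5.0000 ✓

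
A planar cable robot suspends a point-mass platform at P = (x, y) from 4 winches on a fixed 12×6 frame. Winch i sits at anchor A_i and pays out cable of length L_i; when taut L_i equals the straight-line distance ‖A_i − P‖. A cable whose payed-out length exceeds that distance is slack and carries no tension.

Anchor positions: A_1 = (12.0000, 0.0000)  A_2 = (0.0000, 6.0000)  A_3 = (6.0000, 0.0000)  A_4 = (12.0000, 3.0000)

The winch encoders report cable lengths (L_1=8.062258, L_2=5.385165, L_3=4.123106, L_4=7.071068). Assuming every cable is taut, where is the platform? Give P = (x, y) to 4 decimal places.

each cable: (A_i−P)·(A_i−P) = L_i²; let k_i = ‖A_i‖²−L_i²
k_1 = 144.0000+0.0000−65.0000 = 79.0000
row 1: 24.0000x − 12.0000y = 72.0000  (k_2=7.0000)
row 2: 12.0000x + 0.0000y = 60.0000  (k_3=19.0000)
row 3: 0.0000x − 6.0000y = -24.0000  (k_4=103.0000)
Cramer on rows 1–2 → x = 5.0000, y = 4.0000
check cable 4: ‖A_4−P‖² = 50.0000 ≈ L_4² = 50.0000 ✓

(5.0000, 4.0000)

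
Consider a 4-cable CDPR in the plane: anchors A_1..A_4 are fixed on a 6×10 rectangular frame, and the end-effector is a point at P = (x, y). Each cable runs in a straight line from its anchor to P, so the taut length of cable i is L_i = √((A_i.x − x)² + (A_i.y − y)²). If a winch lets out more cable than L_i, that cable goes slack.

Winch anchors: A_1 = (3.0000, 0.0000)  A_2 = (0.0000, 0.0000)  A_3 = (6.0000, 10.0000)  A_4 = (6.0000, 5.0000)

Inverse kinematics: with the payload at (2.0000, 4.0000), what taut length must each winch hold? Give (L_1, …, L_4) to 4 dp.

L_1 = √((3.0000−2.0000)² + (0.0000−4.0000)²) = 4.1231
L_2 = √((0.0000−2.0000)² + (0.0000−4.0000)²) = 4.4721
L_3 = √((6.0000−2.0000)² + (10.0000−4.0000)²) = 7.2111
L_4 = √((6.0000−2.0000)² + (5.0000−4.0000)²) = 4.1231

(4.1231, 4.4721, 7.2111, 4.1231)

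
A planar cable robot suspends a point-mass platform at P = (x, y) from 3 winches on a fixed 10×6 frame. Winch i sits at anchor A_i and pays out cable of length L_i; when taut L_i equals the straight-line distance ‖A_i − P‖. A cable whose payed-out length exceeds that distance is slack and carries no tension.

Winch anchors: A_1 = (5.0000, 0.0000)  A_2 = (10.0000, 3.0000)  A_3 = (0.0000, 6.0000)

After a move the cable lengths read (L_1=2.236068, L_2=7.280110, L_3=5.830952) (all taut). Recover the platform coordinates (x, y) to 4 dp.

circle eqns → linear via eq_j − eq_1; set q_j = A_j·A_j − L_j²
q_1 = 25.0000+0.0000−5.0000 = 20.0000
-10.0000·x − 6.0000·y = q_1−q_2 = -36.0000
10.0000·x − 12.0000·y = q_1−q_3 = 18.0000
solve first two rows → x=3.0000, y=1.0000

(3.0000, 1.0000)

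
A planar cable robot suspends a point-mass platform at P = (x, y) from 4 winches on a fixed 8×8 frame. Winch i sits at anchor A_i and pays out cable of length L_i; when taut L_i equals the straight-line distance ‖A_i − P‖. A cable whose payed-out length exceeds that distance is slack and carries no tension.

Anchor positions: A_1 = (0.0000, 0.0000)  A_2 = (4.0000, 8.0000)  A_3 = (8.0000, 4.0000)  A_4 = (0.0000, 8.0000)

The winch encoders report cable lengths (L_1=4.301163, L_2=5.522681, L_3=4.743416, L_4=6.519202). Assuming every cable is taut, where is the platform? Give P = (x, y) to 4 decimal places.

(3.5000, 2.5000)

circle eqns → linear via eq_j − eq_1; set q_j = A_j·A_j − L_j²
q_1 = 0.0000+0.0000−18.5000 = -18.5000
-8.0000·x − 16.0000·y = q_1−q_2 = -68.0000
-16.0000·x − 8.0000·y = q_1−q_3 = -76.0000
0.0000·x − 16.0000·y = q_1−q_4 = -40.0000
solve first two rows → x=3.5000, y=2.5000
check cable 4: ‖A_4−P‖² = 42.5000 ≈ L_4² = 42.5000 ✓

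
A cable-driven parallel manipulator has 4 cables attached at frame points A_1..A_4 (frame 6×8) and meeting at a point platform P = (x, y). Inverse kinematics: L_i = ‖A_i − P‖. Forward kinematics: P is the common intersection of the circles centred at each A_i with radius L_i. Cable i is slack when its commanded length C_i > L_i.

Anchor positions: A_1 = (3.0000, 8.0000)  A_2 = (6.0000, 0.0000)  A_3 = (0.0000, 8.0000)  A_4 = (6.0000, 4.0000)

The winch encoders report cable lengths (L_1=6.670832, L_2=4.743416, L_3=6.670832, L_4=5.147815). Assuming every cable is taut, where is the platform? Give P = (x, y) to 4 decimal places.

(1.5000, 1.5000)

circle eqns → linear via eq_j − eq_1; set c_j = A_j·A_j − L_j²
c_1 = 9.0000+64.0000−44.5000 = 28.5000
-6.0000·x + 16.0000·y = c_1−c_2 = 15.0000
6.0000·x + 0.0000·y = c_1−c_3 = 9.0000
-6.0000·x + 8.0000·y = c_1−c_4 = 3.0000
solve first two rows → x=1.5000, y=1.5000
check cable 4: ‖A_4−P‖² = 26.5000 ≈ L_4² = 26.5000 ✓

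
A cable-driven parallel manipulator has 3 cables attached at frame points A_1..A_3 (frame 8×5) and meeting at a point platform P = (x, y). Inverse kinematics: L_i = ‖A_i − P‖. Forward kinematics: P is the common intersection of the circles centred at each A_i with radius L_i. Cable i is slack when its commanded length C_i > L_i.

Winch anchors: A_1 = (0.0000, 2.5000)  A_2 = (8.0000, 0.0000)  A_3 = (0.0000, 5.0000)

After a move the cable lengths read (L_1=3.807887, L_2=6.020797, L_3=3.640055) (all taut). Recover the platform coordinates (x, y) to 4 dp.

expand ‖A_i−P‖²=L_i² and subtract eq 1 (k_i ≔ ‖A_i‖²−L_i²)
k_1 = 0.0000+6.2500−14.5000 = -8.2500
eq1−eq2 → [-16.0000  5.0000]·P = -36.0000
eq1−eq3 → [0.0000  -5.0000]·P = -20.0000
2×2 solve → P = (3.5000, 4.0000)

(3.5000, 4.0000)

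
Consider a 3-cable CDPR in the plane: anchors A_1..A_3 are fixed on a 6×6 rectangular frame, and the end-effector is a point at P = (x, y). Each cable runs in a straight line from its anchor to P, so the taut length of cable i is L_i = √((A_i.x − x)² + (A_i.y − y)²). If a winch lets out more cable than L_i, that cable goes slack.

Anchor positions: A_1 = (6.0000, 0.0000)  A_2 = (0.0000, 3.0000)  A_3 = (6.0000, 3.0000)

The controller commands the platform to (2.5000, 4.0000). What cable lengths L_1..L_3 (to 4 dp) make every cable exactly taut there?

(5.3151, 2.6926, 3.6401)

L_1 = √((6.0000−2.5000)² + (0.0000−4.0000)²) = 5.3151
L_2 = √((0.0000−2.5000)² + (3.0000−4.0000)²) = 2.6926
L_3 = √((6.0000−2.5000)² + (3.0000−4.0000)²) = 3.6401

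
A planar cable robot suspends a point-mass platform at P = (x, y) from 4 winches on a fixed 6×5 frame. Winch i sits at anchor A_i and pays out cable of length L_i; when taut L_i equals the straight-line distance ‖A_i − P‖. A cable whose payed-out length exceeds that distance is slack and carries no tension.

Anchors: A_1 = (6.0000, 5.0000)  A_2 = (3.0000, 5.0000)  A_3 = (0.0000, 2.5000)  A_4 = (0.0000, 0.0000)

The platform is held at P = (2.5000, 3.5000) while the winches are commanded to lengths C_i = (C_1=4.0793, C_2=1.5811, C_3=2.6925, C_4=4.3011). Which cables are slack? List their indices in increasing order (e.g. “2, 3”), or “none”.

1

cable 1: L_1 = ‖A_1−P‖ = 3.8079;  C_1 = 4.0793 → slack
cable 2: L_2 = ‖A_2−P‖ = 1.5811;  C_2 = 1.5811 → taut
cable 3: L_3 = ‖A_3−P‖ = 2.6926;  C_3 = 2.6925 → taut
cable 4: L_4 = ‖A_4−P‖ = 4.3012;  C_4 = 4.3011 → taut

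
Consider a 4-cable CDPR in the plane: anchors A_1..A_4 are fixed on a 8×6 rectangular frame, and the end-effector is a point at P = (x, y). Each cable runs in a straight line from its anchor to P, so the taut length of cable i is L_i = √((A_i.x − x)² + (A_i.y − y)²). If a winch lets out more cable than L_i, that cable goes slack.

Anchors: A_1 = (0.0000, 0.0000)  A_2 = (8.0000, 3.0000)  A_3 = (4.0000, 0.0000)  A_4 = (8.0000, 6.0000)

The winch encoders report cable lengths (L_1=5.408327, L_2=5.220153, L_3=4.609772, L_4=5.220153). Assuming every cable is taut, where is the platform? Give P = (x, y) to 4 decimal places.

expand ‖A_i−P‖²=L_i² and subtract eq 1 (k_i ≔ ‖A_i‖²−L_i²)
k_1 = 0.0000+0.0000−29.2500 = -29.2500
eq1−eq2 → [-16.0000  -6.0000]·P = -75.0000
eq1−eq3 → [-8.0000  0.0000]·P = -24.0000
eq1−eq4 → [-16.0000  -12.0000]·P = -102.0000
2×2 solve → P = (3.0000, 4.5000)
check cable 4: ‖A_4−P‖² = 27.2500 ≈ L_4² = 27.2500 ✓

(3.0000, 4.5000)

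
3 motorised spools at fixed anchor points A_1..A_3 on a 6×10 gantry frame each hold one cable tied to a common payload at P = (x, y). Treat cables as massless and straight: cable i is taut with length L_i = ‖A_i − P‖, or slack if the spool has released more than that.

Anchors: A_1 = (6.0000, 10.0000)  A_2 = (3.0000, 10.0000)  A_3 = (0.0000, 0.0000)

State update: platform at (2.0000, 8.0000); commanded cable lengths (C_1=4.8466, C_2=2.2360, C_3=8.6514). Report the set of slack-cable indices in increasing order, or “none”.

1, 3

cable 1: √((4.0000)²+(2.0000)²)=4.4721, C_1=4.8466: slack
cable 2: √((1.0000)²+(2.0000)²)=2.2361, C_2=2.2360: taut
cable 3: √((-2.0000)²+(-8.0000)²)=8.2462, C_3=8.6514: slack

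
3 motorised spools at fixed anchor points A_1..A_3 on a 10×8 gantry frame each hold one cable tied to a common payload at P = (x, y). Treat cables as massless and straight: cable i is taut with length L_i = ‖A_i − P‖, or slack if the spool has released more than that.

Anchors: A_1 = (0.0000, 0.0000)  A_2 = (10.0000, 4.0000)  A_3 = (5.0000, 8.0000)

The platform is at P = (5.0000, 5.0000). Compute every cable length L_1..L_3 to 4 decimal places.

(7.0711, 5.0990, 3.0000)

cable 1: Δx=-5.0000, Δy=-5.0000; L_1 = √(Δx²+Δy²) = 7.0711
cable 2: Δx=5.0000, Δy=-1.0000; L_2 = √(Δx²+Δy²) = 5.0990
cable 3: Δx=0.0000, Δy=3.0000; L_3 = √(Δx²+Δy²) = 3.0000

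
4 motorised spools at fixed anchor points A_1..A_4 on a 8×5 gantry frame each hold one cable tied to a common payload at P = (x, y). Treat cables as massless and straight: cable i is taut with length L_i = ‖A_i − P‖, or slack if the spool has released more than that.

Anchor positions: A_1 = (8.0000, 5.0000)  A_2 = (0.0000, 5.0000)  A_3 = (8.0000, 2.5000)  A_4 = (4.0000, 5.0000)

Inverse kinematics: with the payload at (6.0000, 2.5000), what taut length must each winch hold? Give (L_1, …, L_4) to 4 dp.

(3.2016, 6.5000, 2.0000, 3.2016)

L_1 = √((8.0000−6.0000)² + (5.0000−2.5000)²) = 3.2016
L_2 = √((0.0000−6.0000)² + (5.0000−2.5000)²) = 6.5000
L_3 = √((8.0000−6.0000)² + (2.5000−2.5000)²) = 2.0000
L_4 = √((4.0000−6.0000)² + (5.0000−2.5000)²) = 3.2016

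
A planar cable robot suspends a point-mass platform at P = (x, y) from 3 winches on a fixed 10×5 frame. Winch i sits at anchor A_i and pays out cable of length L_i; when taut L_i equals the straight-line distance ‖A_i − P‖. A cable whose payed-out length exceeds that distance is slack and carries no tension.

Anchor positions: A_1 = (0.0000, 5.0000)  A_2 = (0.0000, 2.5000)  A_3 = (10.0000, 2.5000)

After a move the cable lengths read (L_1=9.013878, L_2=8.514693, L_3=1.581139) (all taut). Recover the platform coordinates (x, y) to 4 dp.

(8.5000, 2.0000)

circle eqns → linear via eq_j − eq_1; set k_j = A_j·A_j − L_j²
k_1 = 0.0000+25.0000−81.2500 = -56.2500
0.0000·x + 5.0000·y = k_1−k_2 = 10.0000
-20.0000·x + 5.0000·y = k_1−k_3 = -160.0000
solve first two rows → x=8.5000, y=2.0000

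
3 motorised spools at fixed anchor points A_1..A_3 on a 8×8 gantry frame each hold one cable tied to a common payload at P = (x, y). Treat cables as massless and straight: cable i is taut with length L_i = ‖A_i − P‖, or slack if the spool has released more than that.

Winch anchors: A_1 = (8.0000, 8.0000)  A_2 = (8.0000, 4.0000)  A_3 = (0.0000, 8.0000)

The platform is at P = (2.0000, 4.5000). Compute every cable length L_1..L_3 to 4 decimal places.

L_1 = √((8.0000−2.0000)² + (8.0000−4.5000)²) = 6.9462
L_2 = √((8.0000−2.0000)² + (4.0000−4.5000)²) = 6.0208
L_3 = √((0.0000−2.0000)² + (8.0000−4.5000)²) = 4.0311

(6.9462, 6.0208, 4.0311)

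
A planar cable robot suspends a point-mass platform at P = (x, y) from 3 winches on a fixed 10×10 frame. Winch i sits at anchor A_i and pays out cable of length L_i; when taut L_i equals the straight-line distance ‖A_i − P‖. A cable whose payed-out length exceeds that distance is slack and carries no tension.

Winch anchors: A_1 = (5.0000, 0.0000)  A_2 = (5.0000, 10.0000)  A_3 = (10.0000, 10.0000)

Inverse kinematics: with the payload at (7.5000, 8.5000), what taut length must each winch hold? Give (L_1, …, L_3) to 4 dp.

(8.8600, 2.9155, 2.9155)

L_1: Δ = A_1−P = (-2.5000, -8.5000) → ‖Δ‖ = √78.5000 = 8.8600
L_2: Δ = A_2−P = (-2.5000, 1.5000) → ‖Δ‖ = √8.5000 = 2.9155
L_3: Δ = A_3−P = (2.5000, 1.5000) → ‖Δ‖ = √8.5000 = 2.9155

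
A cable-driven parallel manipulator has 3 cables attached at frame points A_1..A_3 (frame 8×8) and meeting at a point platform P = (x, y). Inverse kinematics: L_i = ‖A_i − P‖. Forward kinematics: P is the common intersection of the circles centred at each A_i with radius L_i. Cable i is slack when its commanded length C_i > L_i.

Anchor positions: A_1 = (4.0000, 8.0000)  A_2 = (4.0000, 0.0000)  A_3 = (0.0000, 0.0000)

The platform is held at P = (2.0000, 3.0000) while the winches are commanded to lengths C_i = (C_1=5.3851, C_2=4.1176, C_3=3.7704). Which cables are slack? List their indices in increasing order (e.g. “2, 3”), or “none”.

2, 3

cable 1: L_1 = ‖A_1−P‖ = 5.3852;  C_1 = 5.3851 → taut
cable 2: L_2 = ‖A_2−P‖ = 3.6056;  C_2 = 4.1176 → slack
cable 3: L_3 = ‖A_3−P‖ = 3.6056;  C_3 = 3.7704 → slack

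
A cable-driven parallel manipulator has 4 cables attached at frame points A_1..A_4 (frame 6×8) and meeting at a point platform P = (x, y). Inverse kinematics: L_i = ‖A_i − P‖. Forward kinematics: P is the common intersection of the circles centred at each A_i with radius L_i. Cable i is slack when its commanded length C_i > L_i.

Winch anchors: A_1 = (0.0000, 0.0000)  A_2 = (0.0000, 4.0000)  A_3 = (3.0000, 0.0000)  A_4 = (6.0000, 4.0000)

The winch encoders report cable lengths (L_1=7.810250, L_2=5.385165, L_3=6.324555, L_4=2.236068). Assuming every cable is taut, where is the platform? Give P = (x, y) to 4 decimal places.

circle eqns → linear via eq_j − eq_1; set q_j = A_j·A_j − L_j²
q_1 = 0.0000+0.0000−61.0000 = -61.0000
0.0000·x − 8.0000·y = q_1−q_2 = -48.0000
-6.0000·x + 0.0000·y = q_1−q_3 = -30.0000
-12.0000·x − 8.0000·y = q_1−q_4 = -108.0000
solve first two rows → x=5.0000, y=6.0000
check cable 4: ‖A_4−P‖² = 5.0000 ≈ L_4² = 5.0000 ✓

(5.0000, 6.0000)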